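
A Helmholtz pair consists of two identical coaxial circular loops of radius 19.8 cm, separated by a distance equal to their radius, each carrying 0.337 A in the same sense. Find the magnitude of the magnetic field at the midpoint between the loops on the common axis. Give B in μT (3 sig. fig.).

Each loop contributes B = μ₀IR²/[2(R²+z²)^(3/2)] on the axis, with z measured from that loop.
Loop 1 (z = 0.099 m): B₁ = 7.65×10⁻⁷ T. Loop 2 (z = 0.099 m): B₂ = 7.65×10⁻⁷ T.
The fields add: B = B₁ + B₂ = 1.53×10⁻⁶ T.

B ≈ 1.53 μT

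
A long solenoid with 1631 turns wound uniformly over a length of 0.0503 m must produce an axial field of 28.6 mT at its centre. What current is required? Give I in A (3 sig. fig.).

Inside a long solenoid B = μ₀nI with n = 3.243×10⁴ m⁻¹, so I = B/(μ₀n).
I = 2.86×10⁻² / (4π×10⁻⁷ × 3.243×10⁴) = 0.702 A.

I ≈ 0.702 A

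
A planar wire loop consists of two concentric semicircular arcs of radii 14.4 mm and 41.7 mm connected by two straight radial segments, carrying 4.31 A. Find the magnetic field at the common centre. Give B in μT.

B ≈ 61.6 μT

The radial connectors point toward the centre, so dl × r̂ = 0 and they contribute nothing.
Each semicircle gives μ₀I/(4R): inner arc 9.40×10⁻⁵ T, outer arc 3.25×10⁻⁵ T.
The two arcs carry current in opposite angular senses, so their fields oppose: B = |9.40×10⁻⁵ − 3.25×10⁻⁵| = 6.16×10⁻⁵ T.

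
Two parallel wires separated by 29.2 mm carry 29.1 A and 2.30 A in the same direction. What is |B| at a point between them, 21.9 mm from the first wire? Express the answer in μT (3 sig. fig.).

Each long wire gives B = μ₀I/(2πd). Distances are d₁ = 0.0219 m and d₂ = 0.0073 m.
B₁ = 2.66×10⁻⁴ T, B₂ = 6.30×10⁻⁵ T.
Between parallel currents the two contributions point in opposite directions, so they subtract. B = |B₁ − B₂| = |2.66×10⁻⁴ − 6.30×10⁻⁵| = 2.03×10⁻⁴ T.

B ≈ 203 μT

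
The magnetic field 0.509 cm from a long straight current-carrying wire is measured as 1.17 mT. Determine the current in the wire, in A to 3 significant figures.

I ≈ 29.8 A

For a long straight wire B = μ₀I/(2πd), so I = 2πdB/μ₀.
I = 2π × 0.00509 × 1.17×10⁻³ / (4π×10⁻⁷) = 29.8 A.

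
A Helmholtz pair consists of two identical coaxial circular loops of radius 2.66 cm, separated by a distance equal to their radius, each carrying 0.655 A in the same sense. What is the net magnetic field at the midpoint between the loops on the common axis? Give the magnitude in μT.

Each loop contributes B = μ₀IR²/[2(R²+z²)^(3/2)] on the axis, with z measured from that loop.
Loop 1 (z = 0.0133 m): B₁ = 1.11×10⁻⁵ T. Loop 2 (z = 0.0133 m): B₂ = 1.11×10⁻⁵ T.
The fields add: B = B₁ + B₂ = 2.21×10⁻⁵ T.

B ≈ 22.1 μT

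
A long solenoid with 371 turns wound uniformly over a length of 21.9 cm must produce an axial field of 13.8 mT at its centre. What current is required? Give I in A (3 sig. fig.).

Inside a long solenoid B = μ₀nI with n = 1694 m⁻¹, so I = B/(μ₀n).
I = 1.38×10⁻² / (4π×10⁻⁷ × 1694) = 6.48 A.

I ≈ 6.48 A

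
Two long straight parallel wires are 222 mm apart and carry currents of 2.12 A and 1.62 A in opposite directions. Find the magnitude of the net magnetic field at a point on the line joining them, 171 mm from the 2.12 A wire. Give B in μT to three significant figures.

Each long wire gives B = μ₀I/(2πd). Distances are d₁ = 0.171 m and d₂ = 0.051 m.
B₁ = 2.48×10⁻⁶ T, B₂ = 6.35×10⁻⁶ T.
Between antiparallel currents both contributions point the same way, so they add. B = B₁ + B₂ = 2.48×10⁻⁶ + 6.35×10⁻⁶ = 8.83×10⁻⁶ T.

B ≈ 8.83 μT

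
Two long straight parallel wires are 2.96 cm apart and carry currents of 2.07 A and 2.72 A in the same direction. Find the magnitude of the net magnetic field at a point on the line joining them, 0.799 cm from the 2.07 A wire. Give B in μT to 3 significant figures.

Each long wire gives B = μ₀I/(2πd). Distances are d₁ = 0.00799 m and d₂ = 0.02161 m.
B₁ = 5.18×10⁻⁵ T, B₂ = 2.52×10⁻⁵ T.
Between parallel currents the two contributions point in opposite directions, so they subtract. B = |B₁ − B₂| = |5.18×10⁻⁵ − 2.52×10⁻⁵| = 2.66×10⁻⁵ T.

B ≈ 26.6 μT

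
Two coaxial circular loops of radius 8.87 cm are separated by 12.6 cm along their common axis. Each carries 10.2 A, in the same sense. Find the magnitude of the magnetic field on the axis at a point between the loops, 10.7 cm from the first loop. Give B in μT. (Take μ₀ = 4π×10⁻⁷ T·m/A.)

Each loop contributes B = μ₀IR²/[2(R²+z²)^(3/2)] on the axis, with z measured from that loop.
Loop 1 (z = 0.107 m): B₁ = 1.88×10⁻⁵ T. Loop 2 (z = 0.019 m): B₂ = 6.76×10⁻⁵ T.
The fields add: B = B₁ + B₂ = 8.63×10⁻⁵ T.

B ≈ 86.3 μT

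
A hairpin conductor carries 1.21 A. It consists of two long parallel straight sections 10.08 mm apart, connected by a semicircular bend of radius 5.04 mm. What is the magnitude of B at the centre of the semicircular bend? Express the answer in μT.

B ≈ 123 μT

The semicircular arc contributes B_arc = μ₀I·π/(4πR) = μ₀I/(4R) = 7.54×10⁻⁵ T.
Each semi-infinite lead is at perpendicular distance R = 0.00504 m from the centre, with the perpendicular foot at its near end, so it contributes μ₀I/(4πR); both point the same way, together 4.80×10⁻⁵ T.
Arc and leads all point the same direction: B = 7.54×10⁻⁵ + 4.80×10⁻⁵ = 1.23×10⁻⁴ T.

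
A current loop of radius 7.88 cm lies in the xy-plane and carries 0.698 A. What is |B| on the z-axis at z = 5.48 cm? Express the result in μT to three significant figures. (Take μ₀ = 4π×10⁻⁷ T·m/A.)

On the axis of a circular loop, B = μ₀IR² / [2(R²+z²)^(3/2)].
R² + z² = (0.0788)² + (0.0548)² = 0.009212 m², and (R²+z²)^(3/2) = 8.84×10⁻⁴ m³.
B = (4π×10⁻⁷ × 0.698 × 0.006209) / (2 × 8.84×10⁻⁴) = 3.08×10⁻⁶ T.

B ≈ 3.08 μT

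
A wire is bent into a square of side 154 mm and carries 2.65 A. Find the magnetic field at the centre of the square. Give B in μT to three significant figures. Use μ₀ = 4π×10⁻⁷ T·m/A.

B ≈ 19.5 μT

Each side is a finite straight segment at perpendicular distance d = a/(2 tan(π/4)) = 0.077 m from the centre, with end-angles ±π/4.
One side contributes B₁ = (μ₀I/4πd)·2 sin(π/4) = 4.87×10⁻⁶ T.
All 4 sides add in the same direction: B = 4 × 4.87×10⁻⁶ = 1.95×10⁻⁵ T.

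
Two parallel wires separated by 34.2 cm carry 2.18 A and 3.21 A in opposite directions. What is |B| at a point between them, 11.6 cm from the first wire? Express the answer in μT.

Each long wire gives B = μ₀I/(2πd). Distances are d₁ = 0.116 m and d₂ = 0.226 m.
B₁ = 3.76×10⁻⁶ T, B₂ = 2.84×10⁻⁶ T.
Between antiparallel currents both contributions point the same way, so they add. B = B₁ + B₂ = 3.76×10⁻⁶ + 2.84×10⁻⁶ = 6.60×10⁻⁶ T.

B ≈ 6.60 μT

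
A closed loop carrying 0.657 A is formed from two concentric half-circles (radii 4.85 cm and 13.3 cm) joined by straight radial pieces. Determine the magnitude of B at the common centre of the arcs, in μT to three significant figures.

The radial connectors point toward the centre, so dl × r̂ = 0 and they contribute nothing.
Each semicircle gives μ₀I/(4R): inner arc 4.26×10⁻⁶ T, outer arc 1.55×10⁻⁶ T.
The two arcs carry current in opposite angular senses, so their fields oppose: B = |4.26×10⁻⁶ − 1.55×10⁻⁶| = 2.70×10⁻⁶ T.

B ≈ 2.70 μT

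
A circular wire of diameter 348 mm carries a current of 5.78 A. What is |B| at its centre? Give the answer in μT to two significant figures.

At the centre of a circular loop the Biot–Savart law gives B = μ₀I/(2R) (so R = 0.174 m).
B = (4π×10⁻⁷ × 5.78) / (2 × 0.174) = 2.09×10⁻⁵ T.

B ≈ 21 μT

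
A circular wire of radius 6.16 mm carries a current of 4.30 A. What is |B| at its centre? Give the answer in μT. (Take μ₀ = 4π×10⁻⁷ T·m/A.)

At the centre of a circular loop the Biot–Savart law gives B = μ₀I/(2R).
B = (4π×10⁻⁷ × 4.30) / (2 × 0.00616) = 4.39×10⁻⁴ T.

B ≈ 439 μT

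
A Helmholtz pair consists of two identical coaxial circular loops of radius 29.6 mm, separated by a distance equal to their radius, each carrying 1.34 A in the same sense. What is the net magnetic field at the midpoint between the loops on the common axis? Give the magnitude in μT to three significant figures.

B ≈ 40.7 μT

Each loop contributes B = μ₀IR²/[2(R²+z²)^(3/2)] on the axis, with z measured from that loop.
Loop 1 (z = 0.0148 m): B₁ = 2.04×10⁻⁵ T. Loop 2 (z = 0.0148 m): B₂ = 2.04×10⁻⁵ T.
The fields add: B = B₁ + B₂ = 4.07×10⁻⁵ T.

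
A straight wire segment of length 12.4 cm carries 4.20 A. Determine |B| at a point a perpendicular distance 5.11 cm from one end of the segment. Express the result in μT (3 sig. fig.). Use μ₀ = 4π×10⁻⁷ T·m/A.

For a finite straight segment, B = (μ₀I/4πd)(sinθ₁ + sinθ₂), where θ₁, θ₂ are the angles from the perpendicular to each end.
The perpendicular foot is at one end, so the two end-offsets along the wire are 0 and L = 0.124 m.
sinθ₁ = 0/√(0²+0.0511²) = 0.0000; sinθ₂ = 0.124/√(0.124²+0.0511²) = 0.9246.
B = (4π×10⁻⁷ × 4.20) / (4π × 0.0511) × (0.0000 + 0.9246) = 7.60×10⁻⁶ T.

B ≈ 7.60 μT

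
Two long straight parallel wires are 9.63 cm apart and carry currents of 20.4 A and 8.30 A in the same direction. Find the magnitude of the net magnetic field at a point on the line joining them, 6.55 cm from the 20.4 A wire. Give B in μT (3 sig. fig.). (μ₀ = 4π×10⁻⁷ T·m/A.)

Each long wire gives B = μ₀I/(2πd). Distances are d₁ = 0.0655 m and d₂ = 0.0308 m.
B₁ = 6.23×10⁻⁵ T, B₂ = 5.39×10⁻⁵ T.
Between parallel currents the two contributions point in opposite directions, so they subtract. B = |B₁ − B₂| = |6.23×10⁻⁵ − 5.39×10⁻⁵| = 8.39×10⁻⁶ T.

B ≈ 8.39 μT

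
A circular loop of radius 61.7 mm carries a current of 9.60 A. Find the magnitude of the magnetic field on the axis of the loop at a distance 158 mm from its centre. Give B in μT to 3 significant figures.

B ≈ 4.71 μT

On the axis of a circular loop, B = μ₀IR² / [2(R²+z²)^(3/2)].
R² + z² = (0.0617)² + (0.158)² = 0.02877 m², and (R²+z²)^(3/2) = 4.88×10⁻³ m³.
B = (4π×10⁻⁷ × 9.60 × 0.003807) / (2 × 4.88×10⁻³) = 4.71×10⁻⁶ T.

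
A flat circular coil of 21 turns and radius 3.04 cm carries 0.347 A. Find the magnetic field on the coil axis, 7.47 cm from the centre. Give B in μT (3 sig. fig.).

B ≈ 8.07 μT

For an N-turn flat coil, B = Nμ₀IR²/[2(R²+z²)^(3/2)] with R = 0.0304 m, z = 0.0747 m.
B = 21 × 3.84×10⁻⁷ T = 8.07×10⁻⁶ T.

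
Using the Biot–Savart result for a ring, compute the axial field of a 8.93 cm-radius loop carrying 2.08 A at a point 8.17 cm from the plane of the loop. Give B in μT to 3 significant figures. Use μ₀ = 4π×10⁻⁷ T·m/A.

B ≈ 5.88 μT

On the axis of a circular loop, B = μ₀IR² / [2(R²+z²)^(3/2)].
R² + z² = (0.0893)² + (0.0817)² = 0.01465 m², and (R²+z²)^(3/2) = 1.77×10⁻³ m³.
B = (4π×10⁻⁷ × 2.08 × 0.007974) / (2 × 1.77×10⁻³) = 5.88×10⁻⁶ T.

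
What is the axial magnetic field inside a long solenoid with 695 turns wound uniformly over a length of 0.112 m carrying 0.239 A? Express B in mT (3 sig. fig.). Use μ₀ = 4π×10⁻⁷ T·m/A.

B ≈ 1.86 mT

Inside a long solenoid, B = μ₀nI with n = 6205 turns/m.
B = 4π×10⁻⁷ × 6205 × 0.239 = 1.86×10⁻³ T.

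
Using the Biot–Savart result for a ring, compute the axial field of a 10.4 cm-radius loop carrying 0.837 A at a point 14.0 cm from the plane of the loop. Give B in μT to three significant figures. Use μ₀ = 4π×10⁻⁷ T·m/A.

On the axis of a circular loop, B = μ₀IR² / [2(R²+z²)^(3/2)].
R² + z² = (0.104)² + (0.14)² = 0.03042 m², and (R²+z²)^(3/2) = 5.30×10⁻³ m³.
B = (4π×10⁻⁷ × 0.837 × 0.01082) / (2 × 5.30×10⁻³) = 1.07×10⁻⁶ T.

B ≈ 1.07 μT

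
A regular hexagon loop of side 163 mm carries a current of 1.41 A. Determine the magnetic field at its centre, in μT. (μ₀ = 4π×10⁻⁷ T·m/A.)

B ≈ 5.99 μT

Each side is a finite straight segment at perpendicular distance d = a/(2 tan(π/6)) = 0.1412 m from the centre, with end-angles ±π/6.
One side contributes B₁ = (μ₀I/4πd)·2 sin(π/6) = 9.99×10⁻⁷ T.
All 6 sides add in the same direction: B = 6 × 9.99×10⁻⁷ = 5.99×10⁻⁶ T.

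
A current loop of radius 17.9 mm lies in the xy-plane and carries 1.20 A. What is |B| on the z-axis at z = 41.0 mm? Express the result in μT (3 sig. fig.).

B ≈ 2.70 μT

On the axis of a circular loop, B = μ₀IR² / [2(R²+z²)^(3/2)].
R² + z² = (0.0179)² + (0.041)² = 0.002001 m², and (R²+z²)^(3/2) = 8.95×10⁻⁵ m³.
B = (4π×10⁻⁷ × 1.20 × 0.0003204) / (2 × 8.95×10⁻⁵) = 2.70×10⁻⁶ T.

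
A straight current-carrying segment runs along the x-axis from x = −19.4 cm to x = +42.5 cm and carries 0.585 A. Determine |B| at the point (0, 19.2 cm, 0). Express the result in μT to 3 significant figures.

For a finite straight segment, B = (μ₀I/4πd)(sinθ₁ + sinθ₂), where θ₁, θ₂ are the angles from the perpendicular to each end.
The perpendicular distance is d = 0.192 m; the end-offsets along the wire are a = 0.194 m and b = 0.425 m.
sinθ₁ = 0.194/√(0.194²+0.192²) = 0.7108; sinθ₂ = 0.425/√(0.425²+0.192²) = 0.9113.
B = (4π×10⁻⁷ × 0.585) / (4π × 0.192) × (0.7108 + 0.9113) = 4.94×10⁻⁷ T.

B ≈ 0.494 μT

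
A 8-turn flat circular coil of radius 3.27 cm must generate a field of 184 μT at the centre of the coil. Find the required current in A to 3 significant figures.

For an N-turn coil, B = Nμ₀I/(2R) with R = 0.0327 m, so I = 2RB/(Nμ₀) = 2 × 0.0327 × 1.84×10⁻⁴ / (8 × 4π×10⁻⁷) = 1.20 A.

I ≈ 1.20 A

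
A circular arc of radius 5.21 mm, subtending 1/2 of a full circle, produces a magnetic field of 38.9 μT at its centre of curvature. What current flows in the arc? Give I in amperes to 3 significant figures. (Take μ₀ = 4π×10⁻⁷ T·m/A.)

For a circular arc, B = μ₀Iφ/(4πR) with φ in radians; here φ = 3.142 rad.
So I = 4πRB/(μ₀φ) = 4π × 0.00521 × 3.89×10⁻⁵ / (4π×10⁻⁷ × 3.142) = 0.645 A.

I ≈ 0.645 A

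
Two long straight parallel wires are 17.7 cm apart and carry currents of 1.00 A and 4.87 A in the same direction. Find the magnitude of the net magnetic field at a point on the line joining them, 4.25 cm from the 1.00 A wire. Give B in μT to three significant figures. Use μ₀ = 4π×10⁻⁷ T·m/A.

Each long wire gives B = μ₀I/(2πd). Distances are d₁ = 0.0425 m and d₂ = 0.1345 m.
B₁ = 4.71×10⁻⁶ T, B₂ = 7.24×10⁻⁶ T.
Between parallel currents the two contributions point in opposite directions, so they subtract. B = |B₁ − B₂| = |4.71×10⁻⁶ − 7.24×10⁻⁶| = 2.54×10⁻⁶ T.

B ≈ 2.54 μT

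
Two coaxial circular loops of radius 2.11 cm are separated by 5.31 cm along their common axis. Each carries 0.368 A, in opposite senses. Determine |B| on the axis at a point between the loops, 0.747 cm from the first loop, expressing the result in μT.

Each loop contributes B = μ₀IR²/[2(R²+z²)^(3/2)] on the axis, with z measured from that loop.
Loop 1 (z = 0.00747 m): B₁ = 9.18×10⁻⁶ T. Loop 2 (z = 0.04563 m): B₂ = 8.10×10⁻⁷ T.
The fields oppose: B = |B₁ − B₂| = 8.37×10⁻⁶ T.

B ≈ 8.37 μT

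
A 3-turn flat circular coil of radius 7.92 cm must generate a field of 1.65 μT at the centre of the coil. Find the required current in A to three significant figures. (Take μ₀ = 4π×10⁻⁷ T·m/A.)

For an N-turn coil, B = Nμ₀I/(2R) with R = 0.0792 m, so I = 2RB/(Nμ₀) = 2 × 0.0792 × 1.65×10⁻⁶ / (3 × 4π×10⁻⁷) = 6.93×10⁻² A.

I ≈ 0.0693 A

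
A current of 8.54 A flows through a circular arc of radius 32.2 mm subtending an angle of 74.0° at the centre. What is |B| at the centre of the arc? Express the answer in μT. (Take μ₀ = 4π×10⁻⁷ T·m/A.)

The Biot–Savart field of a circular arc at its centre is B = μ₀Iφ/(4πR), with φ = 1.292 rad.
B = (4π×10⁻⁷ × 8.54 × 1.292) / (4π × 0.0322) = 3.43×10⁻⁵ T.

B ≈ 34.3 μT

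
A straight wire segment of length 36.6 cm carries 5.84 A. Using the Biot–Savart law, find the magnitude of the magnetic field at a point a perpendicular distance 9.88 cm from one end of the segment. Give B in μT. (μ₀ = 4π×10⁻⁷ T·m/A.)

For a finite straight segment, B = (μ₀I/4πd)(sinθ₁ + sinθ₂), where θ₁, θ₂ are the angles from the perpendicular to each end.
The perpendicular foot is at one end, so the two end-offsets along the wire are 0 and L = 0.366 m.
sinθ₁ = 0/√(0²+0.0988²) = 0.0000; sinθ₂ = 0.366/√(0.366²+0.0988²) = 0.9654.
B = (4π×10⁻⁷ × 5.84) / (4π × 0.0988) × (0.0000 + 0.9654) = 5.71×10⁻⁶ T.

B ≈ 5.71 μT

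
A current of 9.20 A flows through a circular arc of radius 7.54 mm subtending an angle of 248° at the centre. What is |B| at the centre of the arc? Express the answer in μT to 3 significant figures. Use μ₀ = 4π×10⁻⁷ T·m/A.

The Biot–Savart field of a circular arc at its centre is B = μ₀Iφ/(4πR), with φ = 4.328 rad.
B = (4π×10⁻⁷ × 9.20 × 4.328) / (4π × 0.00754) = 5.28×10⁻⁴ T.

B ≈ 528 μT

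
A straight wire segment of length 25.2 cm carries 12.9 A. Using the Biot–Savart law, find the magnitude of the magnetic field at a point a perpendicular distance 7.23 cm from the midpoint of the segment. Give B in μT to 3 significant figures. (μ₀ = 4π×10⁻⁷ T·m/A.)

B ≈ 31.0 μT

For a finite straight segment, B = (μ₀I/4πd)(sinθ₁ + sinθ₂), where θ₁, θ₂ are the angles from the perpendicular to each end.
The perpendicular from the point meets the wire at its midpoint, so each end is L/2 = 0.126 m away along the wire.
sinθ₁ = 0.126/√(0.126²+0.0723²) = 0.8674; sinθ₂ = 0.126/√(0.126²+0.0723²) = 0.8674.
B = (4π×10⁻⁷ × 12.9) / (4π × 0.0723) × (0.8674 + 0.8674) = 3.10×10⁻⁵ T.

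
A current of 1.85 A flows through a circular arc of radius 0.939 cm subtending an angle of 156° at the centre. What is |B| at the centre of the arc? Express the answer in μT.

The Biot–Savart field of a circular arc at its centre is B = μ₀Iφ/(4πR), with φ = 2.723 rad.
B = (4π×10⁻⁷ × 1.85 × 2.723) / (4π × 0.00939) = 5.36×10⁻⁵ T.

B ≈ 53.6 μT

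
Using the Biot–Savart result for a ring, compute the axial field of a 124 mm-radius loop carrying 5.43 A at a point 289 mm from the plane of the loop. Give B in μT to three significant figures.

On the axis of a circular loop, B = μ₀IR² / [2(R²+z²)^(3/2)].
R² + z² = (0.124)² + (0.289)² = 0.0989 m², and (R²+z²)^(3/2) = 3.11×10⁻² m³.
B = (4π×10⁻⁷ × 5.43 × 0.01538) / (2 × 3.11×10⁻²) = 1.69×10⁻⁶ T.

B ≈ 1.69 μT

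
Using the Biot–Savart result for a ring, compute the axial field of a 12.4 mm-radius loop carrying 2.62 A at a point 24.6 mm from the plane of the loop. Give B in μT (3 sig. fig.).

B ≈ 12.1 μT

On the axis of a circular loop, B = μ₀IR² / [2(R²+z²)^(3/2)].
R² + z² = (0.0124)² + (0.0246)² = 0.0007589 m², and (R²+z²)^(3/2) = 2.09×10⁻⁵ m³.
B = (4π×10⁻⁷ × 2.62 × 0.0001538) / (2 × 2.09×10⁻⁵) = 1.21×10⁻⁵ T.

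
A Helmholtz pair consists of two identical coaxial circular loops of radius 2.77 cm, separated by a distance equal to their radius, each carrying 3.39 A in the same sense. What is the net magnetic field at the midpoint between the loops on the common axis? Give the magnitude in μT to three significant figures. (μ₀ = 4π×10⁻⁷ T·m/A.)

Each loop contributes B = μ₀IR²/[2(R²+z²)^(3/2)] on the axis, with z measured from that loop.
Loop 1 (z = 0.01385 m): B₁ = 5.50×10⁻⁵ T. Loop 2 (z = 0.01385 m): B₂ = 5.50×10⁻⁵ T.
The fields add: B = B₁ + B₂ = 1.10×10⁻⁴ T.

B ≈ 110 μT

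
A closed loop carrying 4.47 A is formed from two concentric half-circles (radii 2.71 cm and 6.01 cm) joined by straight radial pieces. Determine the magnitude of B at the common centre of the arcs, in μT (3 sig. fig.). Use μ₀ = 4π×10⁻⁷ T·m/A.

The radial connectors point toward the centre, so dl × r̂ = 0 and they contribute nothing.
Each semicircle gives μ₀I/(4R): inner arc 5.18×10⁻⁵ T, outer arc 2.34×10⁻⁵ T.
The two arcs carry current in opposite angular senses, so their fields oppose: B = |5.18×10⁻⁵ − 2.34×10⁻⁵| = 2.85×10⁻⁵ T.

B ≈ 28.5 μT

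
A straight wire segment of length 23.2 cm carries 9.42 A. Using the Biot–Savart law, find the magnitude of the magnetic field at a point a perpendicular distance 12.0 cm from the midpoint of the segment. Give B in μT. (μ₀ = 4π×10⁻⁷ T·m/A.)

B ≈ 10.9 μT

For a finite straight segment, B = (μ₀I/4πd)(sinθ₁ + sinθ₂), where θ₁, θ₂ are the angles from the perpendicular to each end.
The perpendicular from the point meets the wire at its midpoint, so each end is L/2 = 0.116 m away along the wire.
sinθ₁ = 0.116/√(0.116²+0.12²) = 0.6950; sinθ₂ = 0.116/√(0.116²+0.12²) = 0.6950.
B = (4π×10⁻⁷ × 9.42) / (4π × 0.12) × (0.6950 + 0.6950) = 1.09×10⁻⁵ T.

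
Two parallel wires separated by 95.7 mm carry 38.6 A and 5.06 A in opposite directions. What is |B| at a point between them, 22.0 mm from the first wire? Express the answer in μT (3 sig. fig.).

Each long wire gives B = μ₀I/(2πd). Distances are d₁ = 0.022 m and d₂ = 0.0737 m.
B₁ = 3.51×10⁻⁴ T, B₂ = 1.37×10⁻⁵ T.
Between antiparallel currents both contributions point the same way, so they add. B = B₁ + B₂ = 3.51×10⁻⁴ + 1.37×10⁻⁵ = 3.65×10⁻⁴ T.

B ≈ 365 μT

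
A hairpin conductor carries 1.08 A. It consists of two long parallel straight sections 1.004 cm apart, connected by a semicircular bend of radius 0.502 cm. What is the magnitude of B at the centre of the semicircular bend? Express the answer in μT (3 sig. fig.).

B ≈ 111 μT

The semicircular arc contributes B_arc = μ₀I·π/(4πR) = μ₀I/(4R) = 6.76×10⁻⁵ T.
Each semi-infinite lead is at perpendicular distance R = 0.00502 m from the centre, with the perpendicular foot at its near end, so it contributes μ₀I/(4πR); both point the same way, together 4.30×10⁻⁵ T.
Arc and leads all point the same direction: B = 6.76×10⁻⁵ + 4.30×10⁻⁵ = 1.11×10⁻⁴ T.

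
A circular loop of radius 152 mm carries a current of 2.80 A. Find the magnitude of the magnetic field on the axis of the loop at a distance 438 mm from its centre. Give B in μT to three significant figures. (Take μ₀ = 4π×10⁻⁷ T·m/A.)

On the axis of a circular loop, B = μ₀IR² / [2(R²+z²)^(3/2)].
R² + z² = (0.152)² + (0.438)² = 0.2149 m², and (R²+z²)^(3/2) = 9.97×10⁻² m³.
B = (4π×10⁻⁷ × 2.80 × 0.0231) / (2 × 9.97×10⁻²) = 4.08×10⁻⁷ T.

B ≈ 0.408 μT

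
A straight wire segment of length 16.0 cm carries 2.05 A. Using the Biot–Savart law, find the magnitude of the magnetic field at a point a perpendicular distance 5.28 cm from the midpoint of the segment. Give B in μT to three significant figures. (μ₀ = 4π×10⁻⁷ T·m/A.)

B ≈ 6.48 μT

For a finite straight segment, B = (μ₀I/4πd)(sinθ₁ + sinθ₂), where θ₁, θ₂ are the angles from the perpendicular to each end.
The perpendicular from the point meets the wire at its midpoint, so each end is L/2 = 0.08 m away along the wire.
sinθ₁ = 0.08/√(0.08²+0.0528²) = 0.8346; sinθ₂ = 0.08/√(0.08²+0.0528²) = 0.8346.
B = (4π×10⁻⁷ × 2.05) / (4π × 0.0528) × (0.8346 + 0.8346) = 6.48×10⁻⁶ T.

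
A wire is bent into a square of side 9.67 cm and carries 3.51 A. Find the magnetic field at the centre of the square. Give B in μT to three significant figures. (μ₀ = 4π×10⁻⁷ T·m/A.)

Each side is a finite straight segment at perpendicular distance d = a/(2 tan(π/4)) = 0.04835 m from the centre, with end-angles ±π/4.
One side contributes B₁ = (μ₀I/4πd)·2 sin(π/4) = 1.03×10⁻⁵ T.
All 4 sides add in the same direction: B = 4 × 1.03×10⁻⁵ = 4.11×10⁻⁵ T.

B ≈ 41.1 μT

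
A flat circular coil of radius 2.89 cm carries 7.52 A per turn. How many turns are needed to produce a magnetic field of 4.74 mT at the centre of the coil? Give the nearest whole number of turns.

N = 29

For an N-turn coil, B = Nμ₀I/(2R). A single turn gives B₁ = 1.63×10⁻⁴ T with R = 0.0289 m.
N = B/B₁ = 4.74×10⁻³ / 1.63×10⁻⁴ = 28.99.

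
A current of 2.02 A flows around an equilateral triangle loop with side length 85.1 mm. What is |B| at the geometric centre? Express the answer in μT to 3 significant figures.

Each side is a finite straight segment at perpendicular distance d = a/(2 tan(π/3)) = 0.02457 m from the centre, with end-angles ±π/3.
One side contributes B₁ = (μ₀I/4πd)·2 sin(π/3) = 1.42×10⁻⁵ T.
All 3 sides add in the same direction: B = 3 × 1.42×10⁻⁵ = 4.27×10⁻⁵ T.

B ≈ 42.7 μT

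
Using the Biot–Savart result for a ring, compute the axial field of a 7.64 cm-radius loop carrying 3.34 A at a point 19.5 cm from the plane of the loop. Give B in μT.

On the axis of a circular loop, B = μ₀IR² / [2(R²+z²)^(3/2)].
R² + z² = (0.0764)² + (0.195)² = 0.04386 m², and (R²+z²)^(3/2) = 9.19×10⁻³ m³.
B = (4π×10⁻⁷ × 3.34 × 0.005837) / (2 × 9.19×10⁻³) = 1.33×10⁻⁶ T.

B ≈ 1.33 μT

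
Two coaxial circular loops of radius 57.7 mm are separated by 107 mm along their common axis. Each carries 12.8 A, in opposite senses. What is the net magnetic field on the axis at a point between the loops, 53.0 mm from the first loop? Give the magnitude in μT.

Each loop contributes B = μ₀IR²/[2(R²+z²)^(3/2)] on the axis, with z measured from that loop.
Loop 1 (z = 0.053 m): B₁ = 5.57×10⁻⁵ T. Loop 2 (z = 0.054 m): B₂ = 5.43×10⁻⁵ T.
The fields oppose: B = |B₁ − B₂| = 1.42×10⁻⁶ T.

B ≈ 1.42 μT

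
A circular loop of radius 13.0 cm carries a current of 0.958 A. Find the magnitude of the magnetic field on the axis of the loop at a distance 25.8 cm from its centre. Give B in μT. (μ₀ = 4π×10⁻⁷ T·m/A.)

B ≈ 0.422 μT

On the axis of a circular loop, B = μ₀IR² / [2(R²+z²)^(3/2)].
R² + z² = (0.13)² + (0.258)² = 0.08346 m², and (R²+z²)^(3/2) = 2.41×10⁻² m³.
B = (4π×10⁻⁷ × 0.958 × 0.0169) / (2 × 2.41×10⁻²) = 4.22×10⁻⁷ T.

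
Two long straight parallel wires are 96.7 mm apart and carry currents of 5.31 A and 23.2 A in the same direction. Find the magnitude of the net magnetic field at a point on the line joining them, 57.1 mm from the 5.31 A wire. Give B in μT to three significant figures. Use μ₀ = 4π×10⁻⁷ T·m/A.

Each long wire gives B = μ₀I/(2πd). Distances are d₁ = 0.0571 m and d₂ = 0.0396 m.
B₁ = 1.86×10⁻⁵ T, B₂ = 1.17×10⁻⁴ T.
Between parallel currents the two contributions point in opposite directions, so they subtract. B = |B₁ − B₂| = |1.86×10⁻⁵ − 1.17×10⁻⁴| = 9.86×10⁻⁵ T.

B ≈ 98.6 μT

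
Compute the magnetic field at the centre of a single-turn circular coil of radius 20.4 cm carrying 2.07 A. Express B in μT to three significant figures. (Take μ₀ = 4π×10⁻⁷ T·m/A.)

B ≈ 6.38 μT

At the centre of a circular loop the Biot–Savart law gives B = μ₀I/(2R).
B = (4π×10⁻⁷ × 2.07) / (2 × 0.204) = 6.38×10⁻⁶ T.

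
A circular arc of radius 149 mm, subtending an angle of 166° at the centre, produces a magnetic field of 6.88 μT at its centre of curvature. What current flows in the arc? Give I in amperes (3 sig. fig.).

For a circular arc, B = μ₀Iφ/(4πR) with φ in radians; here φ = 2.897 rad.
So I = 4πRB/(μ₀φ) = 4π × 0.149 × 6.88×10⁻⁶ / (4π×10⁻⁷ × 2.897) = 3.54 A.

I ≈ 3.54 A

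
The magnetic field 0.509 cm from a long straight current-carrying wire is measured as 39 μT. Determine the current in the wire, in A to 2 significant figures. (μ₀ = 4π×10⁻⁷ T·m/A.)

I ≈ 0.99 A

For a long straight wire B = μ₀I/(2πd), so I = 2πdB/μ₀.
I = 2π × 0.00509 × 3.90×10⁻⁵ / (4π×10⁻⁷) = 0.993 A.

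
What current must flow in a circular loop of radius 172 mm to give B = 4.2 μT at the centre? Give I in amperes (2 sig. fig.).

At the centre of a circular loop B = μ₀I/(2R), so I = 2RB/μ₀.
With R = 0.172 m, I = 2 × 0.172 × 4.20×10⁻⁶ / (4π×10⁻⁷) = 1.15 A.

I ≈ 1.1 A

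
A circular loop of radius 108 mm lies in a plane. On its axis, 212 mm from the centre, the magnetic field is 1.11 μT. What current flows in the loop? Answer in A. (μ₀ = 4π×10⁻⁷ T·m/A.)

On the axis of a loop, B = μ₀IR²/[2(R²+z²)^(3/2)], so I = 2B(R²+z²)^(3/2)/(μ₀R²).
R² + z² = 0.01166 + 0.04494 = 0.05661 m²; raised to 3/2 gives 1.35×10⁻² m³.
I = 2 × 1.11×10⁻⁶ × 1.35×10⁻² / (1.26×10⁻⁶ × 0.01166) = 2.04 A.

I ≈ 2.04 A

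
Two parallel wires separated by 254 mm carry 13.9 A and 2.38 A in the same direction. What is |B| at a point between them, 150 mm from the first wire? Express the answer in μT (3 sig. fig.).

B ≈ 14.0 μT

Each long wire gives B = μ₀I/(2πd). Distances are d₁ = 0.15 m and d₂ = 0.104 m.
B₁ = 1.85×10⁻⁵ T, B₂ = 4.58×10⁻⁶ T.
Between parallel currents the two contributions point in opposite directions, so they subtract. B = |B₁ − B₂| = |1.85×10⁻⁵ − 4.58×10⁻⁶| = 1.40×10⁻⁵ T.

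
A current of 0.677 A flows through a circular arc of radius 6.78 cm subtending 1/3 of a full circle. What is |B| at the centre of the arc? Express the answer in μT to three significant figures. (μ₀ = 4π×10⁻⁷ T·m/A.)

The Biot–Savart field of a circular arc at its centre is B = μ₀Iφ/(4πR), with φ = 2.094 rad.
B = (4π×10⁻⁷ × 0.677 × 2.094) / (4π × 0.0678) = 2.09×10⁻⁶ T.

B ≈ 2.09 μT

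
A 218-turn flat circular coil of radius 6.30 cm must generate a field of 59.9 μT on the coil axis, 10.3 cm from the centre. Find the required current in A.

I ≈ 0.194 A

For an N-turn coil, B = Nμ₀IR²/[2(R²+z²)^(3/2)] with R = 0.063 m, z = 0.103 m, so I = 2B(R²+z²)^(3/2)/(Nμ₀R²) = 2 × 5.99×10⁻⁵ × 1.76×10⁻³ / (218 × 4π×10⁻⁷ × 0.003969) = 0.194 A.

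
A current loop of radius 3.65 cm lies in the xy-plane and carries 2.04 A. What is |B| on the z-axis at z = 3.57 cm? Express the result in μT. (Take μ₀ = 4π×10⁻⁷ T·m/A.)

On the axis of a circular loop, B = μ₀IR² / [2(R²+z²)^(3/2)].
R² + z² = (0.0365)² + (0.0357)² = 0.002607 m², and (R²+z²)^(3/2) = 1.33×10⁻⁴ m³.
B = (4π×10⁻⁷ × 2.04 × 0.001332) / (2 × 1.33×10⁻⁴) = 1.28×10⁻⁵ T.

B ≈ 12.8 μT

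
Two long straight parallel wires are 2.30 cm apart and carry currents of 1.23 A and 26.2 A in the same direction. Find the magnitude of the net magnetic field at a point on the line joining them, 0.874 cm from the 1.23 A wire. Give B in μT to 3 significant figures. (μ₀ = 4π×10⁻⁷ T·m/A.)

B ≈ 339 μT

Each long wire gives B = μ₀I/(2πd). Distances are d₁ = 0.00874 m and d₂ = 0.01426 m.
B₁ = 2.81×10⁻⁵ T, B₂ = 3.67×10⁻⁴ T.
Between parallel currents the two contributions point in opposite directions, so they subtract. B = |B₁ − B₂| = |2.81×10⁻⁵ − 3.67×10⁻⁴| = 3.39×10⁻⁴ T.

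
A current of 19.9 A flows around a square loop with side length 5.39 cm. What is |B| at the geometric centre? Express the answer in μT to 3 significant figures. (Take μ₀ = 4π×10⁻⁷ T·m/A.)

Each side is a finite straight segment at perpendicular distance d = a/(2 tan(π/4)) = 0.02695 m from the centre, with end-angles ±π/4.
One side contributes B₁ = (μ₀I/4πd)·2 sin(π/4) = 1.04×10⁻⁴ T.
All 4 sides add in the same direction: B = 4 × 1.04×10⁻⁴ = 4.18×10⁻⁴ T.

B ≈ 418 μT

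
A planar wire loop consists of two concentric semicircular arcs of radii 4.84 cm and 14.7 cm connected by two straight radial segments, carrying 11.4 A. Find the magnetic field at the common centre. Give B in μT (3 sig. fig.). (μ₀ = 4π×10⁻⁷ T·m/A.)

The radial connectors point toward the centre, so dl × r̂ = 0 and they contribute nothing.
Each semicircle gives μ₀I/(4R): inner arc 7.40×10⁻⁵ T, outer arc 2.44×10⁻⁵ T.
The two arcs carry current in opposite angular senses, so their fields oppose: B = |7.40×10⁻⁵ − 2.44×10⁻⁵| = 4.96×10⁻⁵ T.

B ≈ 49.6 μT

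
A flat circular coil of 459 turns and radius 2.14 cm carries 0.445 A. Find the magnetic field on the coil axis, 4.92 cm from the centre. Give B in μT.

B ≈ 381 μT

For an N-turn flat coil, B = Nμ₀IR²/[2(R²+z²)^(3/2)] with R = 0.0214 m, z = 0.0492 m.
B = 459 × 8.29×10⁻⁷ T = 3.81×10⁻⁴ T.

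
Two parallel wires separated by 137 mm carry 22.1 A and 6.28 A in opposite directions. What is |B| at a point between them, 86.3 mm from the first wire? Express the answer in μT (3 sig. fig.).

Each long wire gives B = μ₀I/(2πd). Distances are d₁ = 0.0863 m and d₂ = 0.0507 m.
B₁ = 5.12×10⁻⁵ T, B₂ = 2.48×10⁻⁵ T.
Between antiparallel currents both contributions point the same way, so they add. B = B₁ + B₂ = 5.12×10⁻⁵ + 2.48×10⁻⁵ = 7.60×10⁻⁵ T.

B ≈ 76.0 μT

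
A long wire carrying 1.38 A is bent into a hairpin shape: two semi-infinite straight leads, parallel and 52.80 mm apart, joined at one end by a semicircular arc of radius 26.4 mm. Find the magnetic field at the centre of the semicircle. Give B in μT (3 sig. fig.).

B ≈ 26.9 μT

The semicircular arc contributes B_arc = μ₀I·π/(4πR) = μ₀I/(4R) = 1.64×10⁻⁵ T.
Each semi-infinite lead is at perpendicular distance R = 0.0264 m from the centre, with the perpendicular foot at its near end, so it contributes μ₀I/(4πR); both point the same way, together 1.05×10⁻⁵ T.
Arc and leads all point the same direction: B = 1.64×10⁻⁵ + 1.05×10⁻⁵ = 2.69×10⁻⁵ T.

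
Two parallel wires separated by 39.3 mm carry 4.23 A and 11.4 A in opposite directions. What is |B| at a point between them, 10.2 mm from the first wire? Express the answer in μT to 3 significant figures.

Each long wire gives B = μ₀I/(2πd). Distances are d₁ = 0.0102 m and d₂ = 0.0291 m.
B₁ = 8.29×10⁻⁵ T, B₂ = 7.84×10⁻⁵ T.
Between antiparallel currents both contributions point the same way, so they add. B = B₁ + B₂ = 8.29×10⁻⁵ + 7.84×10⁻⁵ = 1.61×10⁻⁴ T.

B ≈ 161 μT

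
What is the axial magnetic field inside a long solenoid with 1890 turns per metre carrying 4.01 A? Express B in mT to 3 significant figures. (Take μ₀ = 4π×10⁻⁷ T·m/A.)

B ≈ 9.52 mT

Inside a long solenoid, B = μ₀nI with n = 1890 turns/m.
B = 4π×10⁻⁷ × 1890 × 4.01 = 9.52×10⁻³ T.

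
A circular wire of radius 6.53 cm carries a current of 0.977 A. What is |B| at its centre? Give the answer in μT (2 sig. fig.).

At the centre of a circular loop the Biot–Savart law gives B = μ₀I/(2R).
B = (4π×10⁻⁷ × 0.977) / (2 × 0.0653) = 9.40×10⁻⁶ T.

B ≈ 9.4 μT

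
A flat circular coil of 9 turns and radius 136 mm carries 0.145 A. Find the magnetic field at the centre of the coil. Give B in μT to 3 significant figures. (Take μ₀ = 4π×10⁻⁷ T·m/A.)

For an N-turn flat coil, B = Nμ₀I/(2R) with R = 0.136 m.
B = 9 × 6.70×10⁻⁷ T = 6.03×10⁻⁶ T.

B ≈ 6.03 μT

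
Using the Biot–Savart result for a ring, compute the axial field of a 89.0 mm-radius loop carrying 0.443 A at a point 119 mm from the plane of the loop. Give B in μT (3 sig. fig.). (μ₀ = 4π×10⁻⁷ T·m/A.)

B ≈ 0.672 μT

On the axis of a circular loop, B = μ₀IR² / [2(R²+z²)^(3/2)].
R² + z² = (0.089)² + (0.119)² = 0.02208 m², and (R²+z²)^(3/2) = 3.28×10⁻³ m³.
B = (4π×10⁻⁷ × 0.443 × 0.007921) / (2 × 3.28×10⁻³) = 6.72×10⁻⁷ T.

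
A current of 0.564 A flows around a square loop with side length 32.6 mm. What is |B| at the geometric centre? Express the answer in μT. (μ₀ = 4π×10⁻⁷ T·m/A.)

B ≈ 19.6 μT

Each side is a finite straight segment at perpendicular distance d = a/(2 tan(π/4)) = 0.0163 m from the centre, with end-angles ±π/4.
One side contributes B₁ = (μ₀I/4πd)·2 sin(π/4) = 4.89×10⁻⁶ T.
All 4 sides add in the same direction: B = 4 × 4.89×10⁻⁶ = 1.96×10⁻⁵ T.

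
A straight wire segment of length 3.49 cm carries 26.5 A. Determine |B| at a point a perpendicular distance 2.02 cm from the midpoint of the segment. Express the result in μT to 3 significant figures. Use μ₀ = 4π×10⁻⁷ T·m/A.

For a finite straight segment, B = (μ₀I/4πd)(sinθ₁ + sinθ₂), where θ₁, θ₂ are the angles from the perpendicular to each end.
The perpendicular from the point meets the wire at its midpoint, so each end is L/2 = 0.01745 m away along the wire.
sinθ₁ = 0.01745/√(0.01745²+0.0202²) = 0.6537; sinθ₂ = 0.01745/√(0.01745²+0.0202²) = 0.6537.
B = (4π×10⁻⁷ × 26.5) / (4π × 0.0202) × (0.6537 + 0.6537) = 1.72×10⁻⁴ T.

B ≈ 172 μT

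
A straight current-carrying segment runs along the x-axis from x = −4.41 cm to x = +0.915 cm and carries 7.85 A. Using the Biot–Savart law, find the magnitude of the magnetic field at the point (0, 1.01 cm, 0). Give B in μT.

For a finite straight segment, B = (μ₀I/4πd)(sinθ₁ + sinθ₂), where θ₁, θ₂ are the angles from the perpendicular to each end.
The perpendicular distance is d = 0.0101 m; the end-offsets along the wire are a = 0.0441 m and b = 0.00915 m.
sinθ₁ = 0.0441/√(0.0441²+0.0101²) = 0.9748; sinθ₂ = 0.00915/√(0.00915²+0.0101²) = 0.6714.
B = (4π×10⁻⁷ × 7.85) / (4π × 0.0101) × (0.9748 + 0.6714) = 1.28×10⁻⁴ T.

B ≈ 128 μT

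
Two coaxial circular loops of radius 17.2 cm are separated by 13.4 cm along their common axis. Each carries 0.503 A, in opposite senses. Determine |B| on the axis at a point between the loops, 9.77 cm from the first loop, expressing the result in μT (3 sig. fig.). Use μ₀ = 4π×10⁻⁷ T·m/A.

Each loop contributes B = μ₀IR²/[2(R²+z²)^(3/2)] on the axis, with z measured from that loop.
Loop 1 (z = 0.0977 m): B₁ = 1.21×10⁻⁶ T. Loop 2 (z = 0.0363 m): B₂ = 1.72×10⁻⁶ T.
The fields oppose: B = |B₁ − B₂| = 5.13×10⁻⁷ T.

B ≈ 0.513 μT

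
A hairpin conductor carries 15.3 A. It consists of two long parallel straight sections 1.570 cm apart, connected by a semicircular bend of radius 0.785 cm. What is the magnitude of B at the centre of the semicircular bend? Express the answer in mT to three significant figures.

The semicircular arc contributes B_arc = μ₀I·π/(4πR) = μ₀I/(4R) = 6.12×10⁻⁴ T.
Each semi-infinite lead is at perpendicular distance R = 0.00785 m from the centre, with the perpendicular foot at its near end, so it contributes μ₀I/(4πR); both point the same way, together 3.90×10⁻⁴ T.
Arc and leads all point the same direction: B = 6.12×10⁻⁴ + 3.90×10⁻⁴ = 1.00×10⁻³ T.

B ≈ 1.00 mT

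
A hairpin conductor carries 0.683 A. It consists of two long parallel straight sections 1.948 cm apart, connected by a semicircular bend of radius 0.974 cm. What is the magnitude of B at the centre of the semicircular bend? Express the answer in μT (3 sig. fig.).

The semicircular arc contributes B_arc = μ₀I·π/(4πR) = μ₀I/(4R) = 2.20×10⁻⁵ T.
Each semi-infinite lead is at perpendicular distance R = 0.00974 m from the centre, with the perpendicular foot at its near end, so it contributes μ₀I/(4πR); both point the same way, together 1.40×10⁻⁵ T.
Arc and leads all point the same direction: B = 2.20×10⁻⁵ + 1.40×10⁻⁵ = 3.61×10⁻⁵ T.

B ≈ 36.1 μT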